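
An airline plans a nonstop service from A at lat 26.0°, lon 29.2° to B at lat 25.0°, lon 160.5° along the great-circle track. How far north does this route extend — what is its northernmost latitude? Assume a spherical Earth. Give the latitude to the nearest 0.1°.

The great circle lies in the plane with unit normal n̂ = (p₁ × p₂)/|p₁ × p₂|.
Here n̂_z ≈ +0.654; the vertex latitude is φ_max = arccos|n̂_z| ≈ 49.2°.
Check via Clairaut: cos φ_max = |cos φ₁| · sin C = cos(26.0°)·sin(46.7°) ≈ 0.654, again giving ≈ 49.2°.

≈ 49.2°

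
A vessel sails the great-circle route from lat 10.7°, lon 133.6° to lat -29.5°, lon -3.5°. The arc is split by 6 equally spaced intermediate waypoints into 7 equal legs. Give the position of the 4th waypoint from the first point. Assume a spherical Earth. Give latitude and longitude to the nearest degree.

≈ lat -28°, lon 64°

Convert each endpoint to a unit vector on the sphere (x = cos φ cos λ, y = cos φ sin λ, z = sin φ).
The central angle between the endpoints is δ = arccos(p₁·p₂) ≈ 2.372 rad (135.9°).
Interpolate at f = 4/7 with slerp weights a = sin((1−f)δ)/sin δ ≈ 1.221, b = sin(fδ)/sin δ ≈ 1.403.
p = a·p₁ + b·p₂ ≈ (0.391, 0.795, -0.464); φ = arcsin(p_z) ≈ -27.66°, λ = atan2(p_y, p_x) ≈ 63.77°.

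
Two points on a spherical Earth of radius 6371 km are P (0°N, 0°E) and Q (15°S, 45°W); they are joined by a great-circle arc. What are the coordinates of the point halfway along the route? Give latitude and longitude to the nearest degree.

Convert each endpoint to a unit vector on the sphere (x = cos φ cos λ, y = cos φ sin λ, z = sin φ).
The central angle between the endpoints is δ = arccos(p₁·p₂) ≈ 0.819 rad (46.9°).
Interpolate at f = 1/2 with slerp weights a = sin((1−f)δ)/sin δ ≈ 0.545, b = sin(fδ)/sin δ ≈ 0.545.
p = a·p₁ + b·p₂ ≈ (0.917, -0.372, -0.141); φ = arcsin(p_z) ≈ -8.11°, λ = atan2(p_y, p_x) ≈ -22.09°.

≈ (8°S, 22°W)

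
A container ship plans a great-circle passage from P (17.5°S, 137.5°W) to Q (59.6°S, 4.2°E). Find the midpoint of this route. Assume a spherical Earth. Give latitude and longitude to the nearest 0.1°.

≈ (61.2°S, 108.1°W)

Write both endpoints as unit vectors p₁, p₂ with components (cos φ cos λ, cos φ sin λ, sin φ).
The central angle between the endpoints is δ = arccos(p₁·p₂) ≈ 1.690 rad (96.9°).
Interpolate at f = 1/2 with slerp weights a = sin((1−f)δ)/sin δ ≈ 0.754, b = sin(fδ)/sin δ ≈ 0.754.
p = a·p₁ + b·p₂ ≈ (-0.150, -0.458, -0.877); φ = arcsin(p_z) ≈ -61.22°, λ = atan2(p_y, p_x) ≈ -108.10°.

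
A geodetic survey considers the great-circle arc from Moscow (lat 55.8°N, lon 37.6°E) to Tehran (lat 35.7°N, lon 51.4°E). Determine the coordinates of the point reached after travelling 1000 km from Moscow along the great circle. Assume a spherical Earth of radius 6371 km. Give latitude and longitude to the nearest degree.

≈ lat 48°N, lon 44°E

Write both endpoints as unit vectors p₁, p₂ with components (cos φ cos λ, cos φ sin λ, sin φ).
The central angle between the endpoints is δ = arccos(p₁·p₂) ≈ 0.387 rad (22.2°). The total great-circle distance is δ·R ≈ 0.387 × 6371 ≈ 2468 km, so the target fraction is f = 1000/2468 ≈ 0.405.
Interpolate at f ≈ 0.405 with slerp weights a = sin((1−f)δ)/sin δ ≈ 0.605, b = sin(fδ)/sin δ ≈ 0.414.
p = a·p₁ + b·p₂ ≈ (0.479, 0.470, 0.741); φ = arcsin(p_z) ≈ 47.86°, λ = atan2(p_y, p_x) ≈ 44.46°.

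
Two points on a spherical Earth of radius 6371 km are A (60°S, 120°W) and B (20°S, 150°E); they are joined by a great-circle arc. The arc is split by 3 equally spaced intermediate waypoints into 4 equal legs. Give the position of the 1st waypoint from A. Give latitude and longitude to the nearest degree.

Convert each endpoint to a unit vector on the sphere (x = cos φ cos λ, y = cos φ sin λ, z = sin φ).
The central angle between the endpoints is δ = arccos(p₁·p₂) ≈ 1.270 rad (72.8°).
Interpolate at f = 1/4 with slerp weights a = sin((1−f)δ)/sin δ ≈ 0.853, b = sin(fδ)/sin δ ≈ 0.327.
p = a·p₁ + b·p₂ ≈ (-0.479, -0.216, -0.851); φ = arcsin(p_z) ≈ -58.29°, λ = atan2(p_y, p_x) ≈ -155.76°.

≈ (58°S, 156°W)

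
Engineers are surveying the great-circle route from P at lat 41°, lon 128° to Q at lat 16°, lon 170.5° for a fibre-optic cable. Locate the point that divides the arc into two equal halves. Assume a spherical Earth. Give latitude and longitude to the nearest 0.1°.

≈ lat 30.2°, lon 151.9°

From cos δ = sin φ₁ sin φ₂ + cos φ₁ cos φ₂ cos Δλ, the central angle is δ ≈ 0.773 rad (44.3°).
Interpolate at f = 1/2 with slerp weights a = sin((1−f)δ)/sin δ ≈ 0.540, b = sin(fδ)/sin δ ≈ 0.540.
p = a·p₁ + b·p₂ ≈ (-0.763, 0.407, 0.503); φ = arcsin(p_z) ≈ 30.20°, λ = atan2(p_y, p_x) ≈ 151.93°.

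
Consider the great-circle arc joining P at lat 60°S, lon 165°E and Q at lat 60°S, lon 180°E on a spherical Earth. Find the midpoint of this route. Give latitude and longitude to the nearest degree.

Convert each endpoint to a unit vector on the sphere (x = cos φ cos λ, y = cos φ sin λ, z = sin φ).
The central angle between the endpoints is δ = arccos(p₁·p₂) ≈ 0.131 rad (7.5°).
Interpolate at f = 1/2 with slerp weights a = sin((1−f)δ)/sin δ ≈ 0.501, b = sin(fδ)/sin δ ≈ 0.501.
p = a·p₁ + b·p₂ ≈ (-0.493, 0.065, -0.868); φ = arcsin(p_z) ≈ -60.21°, λ = atan2(p_y, p_x) ≈ 172.50°.

≈ lat 60°S, lon 172°E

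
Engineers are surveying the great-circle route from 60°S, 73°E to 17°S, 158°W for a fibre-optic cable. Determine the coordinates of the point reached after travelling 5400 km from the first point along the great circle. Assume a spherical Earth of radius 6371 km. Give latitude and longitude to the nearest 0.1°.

≈ 55.4°S, 173.5°E

The haversine formula gives a central angle δ ≈ 1.619 rad (92.7°) between the endpoints. The total great-circle distance is δ·R ≈ 1.619 × 6371 ≈ 10312 km, so the target fraction is f = 5400/10312 ≈ 0.524.
Interpolate at f ≈ 0.524 with slerp weights a = sin((1−f)δ)/sin δ ≈ 0.698, b = sin(fδ)/sin δ ≈ 0.751.
p = a·p₁ + b·p₂ ≈ (-0.564, 0.065, -0.824); φ = arcsin(p_z) ≈ -55.44°, λ = atan2(p_y, p_x) ≈ 173.45°.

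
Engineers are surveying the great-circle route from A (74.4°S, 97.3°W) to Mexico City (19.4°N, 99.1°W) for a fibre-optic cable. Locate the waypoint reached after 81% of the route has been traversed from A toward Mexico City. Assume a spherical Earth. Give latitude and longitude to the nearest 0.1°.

≈ (1.6°N, 99.0°W)

The haversine formula gives a central angle δ ≈ 1.637 rad (93.8°) between the endpoints.
Interpolate at f = 0.81 with slerp weights a = sin((1−f)δ)/sin δ ≈ 0.307, b = sin(fδ)/sin δ ≈ 0.972.
p = a·p₁ + b·p₂ ≈ (-0.156, -0.987, 0.028); φ = arcsin(p_z) ≈ 1.58°, λ = atan2(p_y, p_x) ≈ -98.95°.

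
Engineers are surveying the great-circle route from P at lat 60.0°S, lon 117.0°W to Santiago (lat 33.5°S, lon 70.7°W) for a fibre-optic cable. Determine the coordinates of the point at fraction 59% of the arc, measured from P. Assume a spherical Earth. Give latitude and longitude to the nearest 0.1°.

Convert each endpoint to a unit vector on the sphere (x = cos φ cos λ, y = cos φ sin λ, z = sin φ).
The central angle between the endpoints is δ = arccos(p₁·p₂) ≈ 0.698 rad (40.0°).
Interpolate at f = 0.59 with slerp weights a = sin((1−f)δ)/sin δ ≈ 0.439, b = sin(fδ)/sin δ ≈ 0.623.
p = a·p₁ + b·p₂ ≈ (0.072, -0.686, -0.724); φ = arcsin(p_z) ≈ -46.40°, λ = atan2(p_y, p_x) ≈ -84.01°.

≈ lat 46.4°S, lon 84.0°W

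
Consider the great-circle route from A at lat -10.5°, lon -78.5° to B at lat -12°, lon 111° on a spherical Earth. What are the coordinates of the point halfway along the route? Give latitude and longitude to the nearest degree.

≈ lat -67°, lon -162°

Convert each endpoint to a unit vector on the sphere (x = cos φ cos λ, y = cos φ sin λ, z = sin φ).
The central angle between the endpoints is δ = arccos(p₁·p₂) ≈ 2.716 rad (155.6°).
Interpolate at f = 1/2 with slerp weights a = sin((1−f)δ)/sin δ ≈ 2.366, b = sin(fδ)/sin δ ≈ 2.366.
p = a·p₁ + b·p₂ ≈ (-0.366, -0.119, -0.923); φ = arcsin(p_z) ≈ -67.39°, λ = atan2(p_y, p_x) ≈ -161.96°.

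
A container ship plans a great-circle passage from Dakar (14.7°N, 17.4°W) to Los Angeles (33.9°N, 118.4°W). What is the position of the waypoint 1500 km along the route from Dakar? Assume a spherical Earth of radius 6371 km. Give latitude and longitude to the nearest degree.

Convert each endpoint to a unit vector on the sphere (x = cos φ cos λ, y = cos φ sin λ, z = sin φ).
The central angle between the endpoints is δ = arccos(p₁·p₂) ≈ 1.582 rad (90.7°). The total great-circle distance is δ·R ≈ 1.582 × 6371 ≈ 10082 km, so the target fraction is f = 1500/10082 ≈ 0.149.
Interpolate at f ≈ 0.149 with slerp weights a = sin((1−f)δ)/sin δ ≈ 0.975, b = sin(fδ)/sin δ ≈ 0.233.
p = a·p₁ + b·p₂ ≈ (0.808, -0.452, 0.378); φ = arcsin(p_z) ≈ 22.18°, λ = atan2(p_y, p_x) ≈ -29.25°.

≈ 22°N, 29°W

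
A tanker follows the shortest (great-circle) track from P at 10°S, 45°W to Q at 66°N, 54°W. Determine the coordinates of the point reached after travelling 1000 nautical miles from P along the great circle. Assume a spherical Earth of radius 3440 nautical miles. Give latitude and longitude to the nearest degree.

Write both endpoints as unit vectors p₁, p₂ with components (cos φ cos λ, cos φ sin λ, sin φ).
The central angle between the endpoints is δ = arccos(p₁·p₂) ≈ 1.332 rad (76.3°). The total great-circle distance is δ·R ≈ 1.332 × 3440 ≈ 4580 nmi, so the target fraction is f = 1000/4580 ≈ 0.218.
Interpolate at f ≈ 0.218 with slerp weights a = sin((1−f)δ)/sin δ ≈ 0.888, b = sin(fδ)/sin δ ≈ 0.295.
p = a·p₁ + b·p₂ ≈ (0.689, -0.716, 0.115); φ = arcsin(p_z) ≈ 6.62°, λ = atan2(p_y, p_x) ≈ -46.08°.

≈ 7°N, 46°W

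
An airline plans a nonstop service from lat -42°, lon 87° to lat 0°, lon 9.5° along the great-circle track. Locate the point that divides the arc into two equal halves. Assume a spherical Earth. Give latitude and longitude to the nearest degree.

The haversine formula gives a central angle δ ≈ 1.409 rad (80.7°) between the endpoints.
Interpolate at f = 1/2 with slerp weights a = sin((1−f)δ)/sin δ ≈ 0.656, b = sin(fδ)/sin δ ≈ 0.656.
p = a·p₁ + b·p₂ ≈ (0.673, 0.595, -0.439); φ = arcsin(p_z) ≈ -26.05°, λ = atan2(p_y, p_x) ≈ 41.51°.

≈ lat -26°, lon 42°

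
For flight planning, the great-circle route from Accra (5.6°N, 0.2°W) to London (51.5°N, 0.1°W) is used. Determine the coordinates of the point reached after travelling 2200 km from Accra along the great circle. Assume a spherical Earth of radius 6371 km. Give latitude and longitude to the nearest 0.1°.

Write both endpoints as unit vectors p₁, p₂ with components (cos φ cos λ, cos φ sin λ, sin φ).
The central angle between the endpoints is δ = arccos(p₁·p₂) ≈ 0.801 rad (45.9°). The total great-circle distance is δ·R ≈ 0.801 × 6371 ≈ 5104 km, so the target fraction is f = 2200/5104 ≈ 0.431.
Interpolate at f ≈ 0.431 with slerp weights a = sin((1−f)δ)/sin δ ≈ 0.613, b = sin(fδ)/sin δ ≈ 0.471.
p = a·p₁ + b·p₂ ≈ (0.903, -0.003, 0.429); φ = arcsin(p_z) ≈ 25.39°, λ = atan2(p_y, p_x) ≈ -0.17°.

≈ 25.4°N, 0.2°W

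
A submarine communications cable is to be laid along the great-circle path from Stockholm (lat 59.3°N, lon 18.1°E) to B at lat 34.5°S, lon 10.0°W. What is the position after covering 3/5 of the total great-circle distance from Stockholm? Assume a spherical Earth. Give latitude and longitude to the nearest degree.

Convert each endpoint to a unit vector on the sphere (x = cos φ cos λ, y = cos φ sin λ, z = sin φ).
The central angle between the endpoints is δ = arccos(p₁·p₂) ≈ 1.687 rad (96.7°).
Interpolate at f = 3/5 with slerp weights a = sin((1−f)δ)/sin δ ≈ 0.629, b = sin(fδ)/sin δ ≈ 0.854.
p = a·p₁ + b·p₂ ≈ (0.998, -0.022, 0.057); φ = arcsin(p_z) ≈ 3.28°, λ = atan2(p_y, p_x) ≈ -1.29°.

≈ lat 3°N, lon 1°W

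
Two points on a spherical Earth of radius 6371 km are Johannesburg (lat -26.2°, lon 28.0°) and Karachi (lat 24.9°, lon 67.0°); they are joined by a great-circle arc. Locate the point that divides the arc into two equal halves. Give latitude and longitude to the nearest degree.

≈ lat -1°, lon 48°

From cos δ = sin φ₁ sin φ₂ + cos φ₁ cos φ₂ cos Δλ, the central angle is δ ≈ 1.108 rad (63.5°).
Interpolate at f = 1/2 with slerp weights a = sin((1−f)δ)/sin δ ≈ 0.588, b = sin(fδ)/sin δ ≈ 0.588.
p = a·p₁ + b·p₂ ≈ (0.674, 0.739, -0.012); φ = arcsin(p_z) ≈ -0.69°, λ = atan2(p_y, p_x) ≈ 47.61°.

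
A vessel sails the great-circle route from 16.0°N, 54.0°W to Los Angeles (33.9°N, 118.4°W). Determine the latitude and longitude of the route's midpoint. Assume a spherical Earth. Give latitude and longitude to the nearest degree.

From cos δ = sin φ₁ sin φ₂ + cos φ₁ cos φ₂ cos Δλ, the central angle is δ ≈ 1.049 rad (60.1°).
Interpolate at f = 1/2 with slerp weights a = sin((1−f)δ)/sin δ ≈ 0.578, b = sin(fδ)/sin δ ≈ 0.578.
p = a·p₁ + b·p₂ ≈ (0.098, -0.871, 0.481); φ = arcsin(p_z) ≈ 28.78°, λ = atan2(p_y, p_x) ≈ -83.56°.

≈ 29°N, 84°W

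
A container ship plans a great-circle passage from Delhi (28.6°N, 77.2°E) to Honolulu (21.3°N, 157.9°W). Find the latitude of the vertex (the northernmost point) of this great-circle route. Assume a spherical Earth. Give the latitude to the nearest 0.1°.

≈ 45.4°N

The great circle lies in the plane with unit normal n̂ = (p₁ × p₂)/|p₁ × p₂|.
Here n̂_z ≈ +0.702; the vertex latitude is φ_max = arccos|n̂_z| ≈ 45.4°.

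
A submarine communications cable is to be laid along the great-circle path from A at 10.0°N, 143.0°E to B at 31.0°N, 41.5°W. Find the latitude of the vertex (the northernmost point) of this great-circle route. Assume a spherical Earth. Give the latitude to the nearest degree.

The great circle lies in the plane with unit normal n̂ = (p₁ × p₂)/|p₁ × p₂|.
Here n̂_z ≈ +0.100; the vertex latitude is φ_max = arccos|n̂_z| ≈ 84.2°.
Check via Clairaut: cos φ_max = |cos φ₁| · sin C = cos(10.0°)·sin(5.9°) ≈ 0.100, again giving ≈ 84.2°.

≈ 84°N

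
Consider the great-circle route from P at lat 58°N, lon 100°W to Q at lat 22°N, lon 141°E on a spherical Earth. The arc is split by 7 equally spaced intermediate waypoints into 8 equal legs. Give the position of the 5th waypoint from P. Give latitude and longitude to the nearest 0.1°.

The haversine formula gives a central angle δ ≈ 1.491 rad (85.4°) between the endpoints.
Interpolate at f = 5/8 with slerp weights a = sin((1−f)δ)/sin δ ≈ 0.532, b = sin(fδ)/sin δ ≈ 0.805.
p = a·p₁ + b·p₂ ≈ (-0.629, 0.192, 0.753); φ = arcsin(p_z) ≈ 48.85°, λ = atan2(p_y, p_x) ≈ 163.02°.

≈ lat 48.9°N, lon 163.0°E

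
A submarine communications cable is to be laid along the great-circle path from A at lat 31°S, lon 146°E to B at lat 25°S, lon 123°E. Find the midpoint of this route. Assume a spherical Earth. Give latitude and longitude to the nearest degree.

Convert each endpoint to a unit vector on the sphere (x = cos φ cos λ, y = cos φ sin λ, z = sin φ).
The central angle between the endpoints is δ = arccos(p₁·p₂) ≈ 0.369 rad (21.1°).
Interpolate at f = 1/2 with slerp weights a = sin((1−f)δ)/sin δ ≈ 0.509, b = sin(fδ)/sin δ ≈ 0.509.
p = a·p₁ + b·p₂ ≈ (-0.613, 0.630, -0.477); φ = arcsin(p_z) ≈ -28.48°, λ = atan2(p_y, p_x) ≈ 134.18°.

≈ lat 28°S, lon 134°E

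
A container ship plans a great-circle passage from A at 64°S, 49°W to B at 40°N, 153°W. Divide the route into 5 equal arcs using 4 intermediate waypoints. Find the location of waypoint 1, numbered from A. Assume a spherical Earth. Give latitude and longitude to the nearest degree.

≈ 51°S, 93°W

Write both endpoints as unit vectors p₁, p₂ with components (cos φ cos λ, cos φ sin λ, sin φ).
The central angle between the endpoints is δ = arccos(p₁·p₂) ≈ 2.290 rad (131.2°).
Interpolate at f = 1/5 with slerp weights a = sin((1−f)δ)/sin δ ≈ 1.284, b = sin(fδ)/sin δ ≈ 0.588.
p = a·p₁ + b·p₂ ≈ (-0.032, -0.629, -0.776); φ = arcsin(p_z) ≈ -50.94°, λ = atan2(p_y, p_x) ≈ -92.90°.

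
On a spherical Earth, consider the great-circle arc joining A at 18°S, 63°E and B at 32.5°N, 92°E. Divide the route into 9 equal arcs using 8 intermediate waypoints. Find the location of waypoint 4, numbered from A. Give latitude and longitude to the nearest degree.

Convert each endpoint to a unit vector on the sphere (x = cos φ cos λ, y = cos φ sin λ, z = sin φ).
The central angle between the endpoints is δ = arccos(p₁·p₂) ≈ 1.006 rad (57.6°).
Interpolate at f = 4/9 with slerp weights a = sin((1−f)δ)/sin δ ≈ 0.628, b = sin(fδ)/sin δ ≈ 0.512.
p = a·p₁ + b·p₂ ≈ (0.256, 0.963, 0.081); φ = arcsin(p_z) ≈ 4.65°, λ = atan2(p_y, p_x) ≈ 75.12°.

≈ 5°N, 75°E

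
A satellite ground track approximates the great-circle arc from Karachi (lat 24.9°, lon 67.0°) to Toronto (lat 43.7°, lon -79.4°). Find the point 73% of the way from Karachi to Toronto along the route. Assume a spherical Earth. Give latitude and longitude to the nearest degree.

Convert each endpoint to a unit vector on the sphere (x = cos φ cos λ, y = cos φ sin λ, z = sin φ).
The central angle between the endpoints is δ = arccos(p₁·p₂) ≈ 1.829 rad (104.8°).
Interpolate at f = 0.73 with slerp weights a = sin((1−f)δ)/sin δ ≈ 0.490, b = sin(fδ)/sin δ ≈ 1.006.
p = a·p₁ + b·p₂ ≈ (0.307, -0.305, 0.901); φ = arcsin(p_z) ≈ 64.32°, λ = atan2(p_y, p_x) ≈ -44.80°.

≈ lat 64°, lon -45°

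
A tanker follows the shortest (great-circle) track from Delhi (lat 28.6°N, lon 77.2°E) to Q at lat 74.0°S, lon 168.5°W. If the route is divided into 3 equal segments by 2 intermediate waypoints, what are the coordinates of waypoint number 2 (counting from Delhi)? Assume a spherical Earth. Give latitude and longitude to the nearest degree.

≈ lat 50°S, lon 105°E

Write both endpoints as unit vectors p₁, p₂ with components (cos φ cos λ, cos φ sin λ, sin φ).
The central angle between the endpoints is δ = arccos(p₁·p₂) ≈ 2.165 rad (124.0°).
Interpolate at f = 2/3 with slerp weights a = sin((1−f)δ)/sin δ ≈ 0.797, b = sin(fδ)/sin δ ≈ 1.197.
p = a·p₁ + b·p₂ ≈ (-0.168, 0.617, -0.769); φ = arcsin(p_z) ≈ -50.26°, λ = atan2(p_y, p_x) ≈ 105.26°.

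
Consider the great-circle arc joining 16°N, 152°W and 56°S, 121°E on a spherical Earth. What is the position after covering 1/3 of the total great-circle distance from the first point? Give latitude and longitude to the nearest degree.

Write both endpoints as unit vectors p₁, p₂ with components (cos φ cos λ, cos φ sin λ, sin φ).
The central angle between the endpoints is δ = arccos(p₁·p₂) ≈ 1.773 rad (101.6°).
Interpolate at f = 1/3 with slerp weights a = sin((1−f)δ)/sin δ ≈ 0.944, b = sin(fδ)/sin δ ≈ 0.569.
p = a·p₁ + b·p₂ ≈ (-0.965, -0.154, -0.211); φ = arcsin(p_z) ≈ -12.19°, λ = atan2(p_y, p_x) ≈ -170.96°.

≈ 12°S, 171°W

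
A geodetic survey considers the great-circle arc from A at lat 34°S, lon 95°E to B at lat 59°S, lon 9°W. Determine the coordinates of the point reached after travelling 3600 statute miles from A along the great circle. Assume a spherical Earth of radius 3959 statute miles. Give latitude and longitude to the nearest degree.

Write both endpoints as unit vectors p₁, p₂ with components (cos φ cos λ, cos φ sin λ, sin φ).
The central angle between the endpoints is δ = arccos(p₁·p₂) ≈ 1.185 rad (67.9°). The total great-circle distance is δ·R ≈ 1.185 × 3959 ≈ 4693 mi, so the target fraction is f = 3600/4693 ≈ 0.767.
Interpolate at f ≈ 0.767 with slerp weights a = sin((1−f)δ)/sin δ ≈ 0.294, b = sin(fδ)/sin δ ≈ 0.852.
p = a·p₁ + b·p₂ ≈ (0.412, 0.174, -0.894); φ = arcsin(p_z) ≈ -63.43°, λ = atan2(p_y, p_x) ≈ 22.93°.

≈ lat 63°S, lon 23°E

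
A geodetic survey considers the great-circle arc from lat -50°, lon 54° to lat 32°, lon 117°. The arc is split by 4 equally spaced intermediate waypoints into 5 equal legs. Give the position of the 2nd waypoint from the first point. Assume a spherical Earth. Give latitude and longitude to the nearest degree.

Convert each endpoint to a unit vector on the sphere (x = cos φ cos λ, y = cos φ sin λ, z = sin φ).
The central angle between the endpoints is δ = arccos(p₁·p₂) ≈ 1.730 rad (99.1°).
Interpolate at f = 2/5 with slerp weights a = sin((1−f)δ)/sin δ ≈ 0.872, b = sin(fδ)/sin δ ≈ 0.646.
p = a·p₁ + b·p₂ ≈ (0.081, 0.942, -0.326); φ = arcsin(p_z) ≈ -19.02°, λ = atan2(p_y, p_x) ≈ 85.10°.

≈ lat -19°, lon 85°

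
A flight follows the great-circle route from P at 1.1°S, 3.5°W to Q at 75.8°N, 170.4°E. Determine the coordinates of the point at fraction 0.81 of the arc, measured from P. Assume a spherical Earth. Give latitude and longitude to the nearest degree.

From cos δ = sin φ₁ sin φ₂ + cos φ₁ cos φ₂ cos Δλ, the central angle is δ ≈ 1.836 rad (105.2°).
Interpolate at f = 0.81 with slerp weights a = sin((1−f)δ)/sin δ ≈ 0.354, b = sin(fδ)/sin δ ≈ 1.033.
p = a·p₁ + b·p₂ ≈ (0.104, 0.021, 0.994); φ = arcsin(p_z) ≈ 83.93°, λ = atan2(p_y, p_x) ≈ 11.24°.

≈ 84°N, 11°E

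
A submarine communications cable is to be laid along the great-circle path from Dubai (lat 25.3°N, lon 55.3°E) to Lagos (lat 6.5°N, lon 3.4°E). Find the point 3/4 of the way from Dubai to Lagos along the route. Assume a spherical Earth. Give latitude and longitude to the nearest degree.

From cos δ = sin φ₁ sin φ₂ + cos φ₁ cos φ₂ cos Δλ, the central angle is δ ≈ 0.924 rad (52.9°).
Interpolate at f = 3/4 with slerp weights a = sin((1−f)δ)/sin δ ≈ 0.287, b = sin(fδ)/sin δ ≈ 0.801.
p = a·p₁ + b·p₂ ≈ (0.942, 0.260, 0.213); φ = arcsin(p_z) ≈ 12.31°, λ = atan2(p_y, p_x) ≈ 15.46°.

≈ lat 12°N, lon 15°E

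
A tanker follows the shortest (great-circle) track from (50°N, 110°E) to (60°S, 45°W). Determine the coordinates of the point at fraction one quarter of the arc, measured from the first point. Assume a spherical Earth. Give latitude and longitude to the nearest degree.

Convert each endpoint to a unit vector on the sphere (x = cos φ cos λ, y = cos φ sin λ, z = sin φ).
The central angle between the endpoints is δ = arccos(p₁·p₂) ≈ 2.839 rad (162.7°).
Interpolate at f = 1/4 with slerp weights a = sin((1−f)δ)/sin δ ≈ 2.849, b = sin(fδ)/sin δ ≈ 2.190.
p = a·p₁ + b·p₂ ≈ (0.148, 0.947, 0.286); φ = arcsin(p_z) ≈ 16.62°, λ = atan2(p_y, p_x) ≈ 81.12°.

≈ (17°N, 81°E)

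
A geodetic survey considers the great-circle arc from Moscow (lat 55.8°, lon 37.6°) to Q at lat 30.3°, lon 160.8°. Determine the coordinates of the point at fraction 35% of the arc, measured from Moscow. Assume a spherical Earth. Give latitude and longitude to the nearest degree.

From cos δ = sin φ₁ sin φ₂ + cos φ₁ cos φ₂ cos Δλ, the central angle is δ ≈ 1.419 rad (81.3°).
Interpolate at f = 0.35 with slerp weights a = sin((1−f)δ)/sin δ ≈ 0.806, b = sin(fδ)/sin δ ≈ 0.482.
p = a·p₁ + b·p₂ ≈ (-0.034, 0.413, 0.910); φ = arcsin(p_z) ≈ 65.50°, λ = atan2(p_y, p_x) ≈ 94.69°.

≈ lat 65°, lon 95°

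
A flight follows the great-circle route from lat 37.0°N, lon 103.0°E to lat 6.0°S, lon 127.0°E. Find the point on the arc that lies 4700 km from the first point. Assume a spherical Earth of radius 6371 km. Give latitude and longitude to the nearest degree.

Write both endpoints as unit vectors p₁, p₂ with components (cos φ cos λ, cos φ sin λ, sin φ).
The central angle between the endpoints is δ = arccos(p₁·p₂) ≈ 0.846 rad (48.5°). The total great-circle distance is δ·R ≈ 0.846 × 6371 ≈ 5392 km, so the target fraction is f = 4700/5392 ≈ 0.872.
Interpolate at f ≈ 0.872 with slerp weights a = sin((1−f)δ)/sin δ ≈ 0.145, b = sin(fδ)/sin δ ≈ 0.898.
p = a·p₁ + b·p₂ ≈ (-0.564, 0.826, -0.007); φ = arcsin(p_z) ≈ -0.38°, λ = atan2(p_y, p_x) ≈ 124.30°.

≈ lat 0°N, lon 124°E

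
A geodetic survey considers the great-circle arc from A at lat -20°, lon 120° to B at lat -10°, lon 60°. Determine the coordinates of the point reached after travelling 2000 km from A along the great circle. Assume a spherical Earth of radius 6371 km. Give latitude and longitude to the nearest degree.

≈ lat -19°, lon 101°

Convert each endpoint to a unit vector on the sphere (x = cos φ cos λ, y = cos φ sin λ, z = sin φ).
The central angle between the endpoints is δ = arccos(p₁·p₂) ≈ 1.021 rad (58.5°). The total great-circle distance is δ·R ≈ 1.021 × 6371 ≈ 6508 km, so the target fraction is f = 2000/6508 ≈ 0.307.
Interpolate at f ≈ 0.307 with slerp weights a = sin((1−f)δ)/sin δ ≈ 0.762, b = sin(fδ)/sin δ ≈ 0.362.
p = a·p₁ + b·p₂ ≈ (-0.180, 0.929, -0.324); φ = arcsin(p_z) ≈ -18.88°, λ = atan2(p_y, p_x) ≈ 100.95°.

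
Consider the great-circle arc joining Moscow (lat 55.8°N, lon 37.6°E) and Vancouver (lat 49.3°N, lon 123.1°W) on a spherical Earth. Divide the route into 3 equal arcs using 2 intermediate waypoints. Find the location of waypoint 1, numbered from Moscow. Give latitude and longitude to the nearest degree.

Convert each endpoint to a unit vector on the sphere (x = cos φ cos λ, y = cos φ sin λ, z = sin φ).
The central angle between the endpoints is δ = arccos(p₁·p₂) ≈ 1.286 rad (73.7°).
Interpolate at f = 1/3 with slerp weights a = sin((1−f)δ)/sin δ ≈ 0.788, b = sin(fδ)/sin δ ≈ 0.433.
p = a·p₁ + b·p₂ ≈ (0.197, 0.034, 0.980); φ = arcsin(p_z) ≈ 78.49°, λ = atan2(p_y, p_x) ≈ 9.70°.

≈ lat 78°N, lon 10°E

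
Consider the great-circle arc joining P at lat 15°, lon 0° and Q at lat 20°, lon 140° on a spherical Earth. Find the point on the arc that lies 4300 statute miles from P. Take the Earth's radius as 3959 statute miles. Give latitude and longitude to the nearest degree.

Write both endpoints as unit vectors p₁, p₂ with components (cos φ cos λ, cos φ sin λ, sin φ).
The central angle between the endpoints is δ = arccos(p₁·p₂) ≈ 2.223 rad (127.4°). The total great-circle distance is δ·R ≈ 2.223 × 3959 ≈ 8800 mi, so the target fraction is f = 4300/8800 ≈ 0.489.
Interpolate at f ≈ 0.489 with slerp weights a = sin((1−f)δ)/sin δ ≈ 1.141, b = sin(fδ)/sin δ ≈ 1.113.
p = a·p₁ + b·p₂ ≈ (0.301, 0.672, 0.676); φ = arcsin(p_z) ≈ 42.54°, λ = atan2(p_y, p_x) ≈ 65.87°.

≈ lat 43°, lon 66°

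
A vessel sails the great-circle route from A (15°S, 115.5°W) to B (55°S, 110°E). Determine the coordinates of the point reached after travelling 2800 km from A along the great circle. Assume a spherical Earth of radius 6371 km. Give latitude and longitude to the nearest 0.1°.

Write both endpoints as unit vectors p₁, p₂ with components (cos φ cos λ, cos φ sin λ, sin φ).
The central angle between the endpoints is δ = arccos(p₁·p₂) ≈ 1.748 rad (100.2°). The total great-circle distance is δ·R ≈ 1.748 × 6371 ≈ 11137 km, so the target fraction is f = 2800/11137 ≈ 0.251.
Interpolate at f ≈ 0.251 with slerp weights a = sin((1−f)δ)/sin δ ≈ 0.981, b = sin(fδ)/sin δ ≈ 0.432.
p = a·p₁ + b·p₂ ≈ (-0.493, -0.622, -0.608); φ = arcsin(p_z) ≈ -37.45°, λ = atan2(p_y, p_x) ≈ -128.37°.

≈ (37.4°S, 128.4°W)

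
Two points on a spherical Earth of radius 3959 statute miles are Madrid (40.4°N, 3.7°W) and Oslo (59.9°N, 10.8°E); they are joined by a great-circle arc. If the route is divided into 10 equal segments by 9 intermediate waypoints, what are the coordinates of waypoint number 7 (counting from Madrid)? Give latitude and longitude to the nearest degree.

≈ (54°N, 5°E)

Convert each endpoint to a unit vector on the sphere (x = cos φ cos λ, y = cos φ sin λ, z = sin φ).
The central angle between the endpoints is δ = arccos(p₁·p₂) ≈ 0.375 rad (21.5°).
Interpolate at f = 7/10 with slerp weights a = sin((1−f)δ)/sin δ ≈ 0.307, b = sin(fδ)/sin δ ≈ 0.708.
p = a·p₁ + b·p₂ ≈ (0.582, 0.052, 0.812); φ = arcsin(p_z) ≈ 54.25°, λ = atan2(p_y, p_x) ≈ 5.06°.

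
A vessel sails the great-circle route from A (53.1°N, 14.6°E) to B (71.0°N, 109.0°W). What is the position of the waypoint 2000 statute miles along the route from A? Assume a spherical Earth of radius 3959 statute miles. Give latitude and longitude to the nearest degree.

≈ (76°N, 32°W)

From cos δ = sin φ₁ sin φ₂ + cos φ₁ cos φ₂ cos Δλ, the central angle is δ ≈ 0.866 rad (49.6°). The total great-circle distance is δ·R ≈ 0.866 × 3959 ≈ 3428 mi, so the target fraction is f = 2000/3428 ≈ 0.583.
Interpolate at f ≈ 0.583 with slerp weights a = sin((1−f)δ)/sin δ ≈ 0.463, b = sin(fδ)/sin δ ≈ 0.635.
p = a·p₁ + b·p₂ ≈ (0.202, -0.125, 0.971); φ = arcsin(p_z) ≈ 76.25°, λ = atan2(p_y, p_x) ≈ -31.86°.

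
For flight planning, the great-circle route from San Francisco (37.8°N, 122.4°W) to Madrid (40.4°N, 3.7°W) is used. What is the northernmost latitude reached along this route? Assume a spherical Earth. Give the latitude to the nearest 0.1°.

The great circle lies in the plane with unit normal n̂ = (p₁ × p₂)/|p₁ × p₂|.
Here n̂_z ≈ +0.531; the vertex latitude is φ_max = arccos|n̂_z| ≈ 57.9°.
Check via Clairaut: cos φ_max = |cos φ₁| · sin C = cos(37.8°)·sin(42.2°) ≈ 0.531, again giving ≈ 57.9°.

≈ 57.9°N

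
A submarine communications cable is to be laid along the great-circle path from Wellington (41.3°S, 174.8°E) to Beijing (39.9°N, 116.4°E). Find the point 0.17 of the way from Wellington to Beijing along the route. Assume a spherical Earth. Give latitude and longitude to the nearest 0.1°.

≈ (28.2°S, 162.6°E)

From cos δ = sin φ₁ sin φ₂ + cos φ₁ cos φ₂ cos Δλ, the central angle is δ ≈ 1.692 rad (97.0°).
Interpolate at f = 0.17 with slerp weights a = sin((1−f)δ)/sin δ ≈ 0.994, b = sin(fδ)/sin δ ≈ 0.286.
p = a·p₁ + b·p₂ ≈ (-0.841, 0.264, -0.472); φ = arcsin(p_z) ≈ -28.19°, λ = atan2(p_y, p_x) ≈ 162.56°.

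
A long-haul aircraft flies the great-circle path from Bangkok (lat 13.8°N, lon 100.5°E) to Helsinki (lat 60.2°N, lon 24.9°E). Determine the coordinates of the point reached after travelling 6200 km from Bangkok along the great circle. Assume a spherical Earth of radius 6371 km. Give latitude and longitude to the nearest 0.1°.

≈ lat 55.6°N, lon 52.3°E

Convert each endpoint to a unit vector on the sphere (x = cos φ cos λ, y = cos φ sin λ, z = sin φ).
The central angle between the endpoints is δ = arccos(p₁·p₂) ≈ 1.238 rad (70.9°). The total great-circle distance is δ·R ≈ 1.238 × 6371 ≈ 7885 km, so the target fraction is f = 6200/7885 ≈ 0.786.
Interpolate at f ≈ 0.786 with slerp weights a = sin((1−f)δ)/sin δ ≈ 0.277, b = sin(fδ)/sin δ ≈ 0.875.
p = a·p₁ + b·p₂ ≈ (0.345, 0.447, 0.825); φ = arcsin(p_z) ≈ 55.60°, λ = atan2(p_y, p_x) ≈ 52.32°.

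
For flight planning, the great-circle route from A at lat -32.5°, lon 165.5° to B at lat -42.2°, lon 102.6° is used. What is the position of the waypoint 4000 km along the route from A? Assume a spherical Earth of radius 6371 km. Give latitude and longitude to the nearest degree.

≈ lat -43°, lon 121°

Convert each endpoint to a unit vector on the sphere (x = cos φ cos λ, y = cos φ sin λ, z = sin φ).
The central angle between the endpoints is δ = arccos(p₁·p₂) ≈ 0.869 rad (49.8°). The total great-circle distance is δ·R ≈ 0.869 × 6371 ≈ 5537 km, so the target fraction is f = 4000/5537 ≈ 0.722.
Interpolate at f ≈ 0.722 with slerp weights a = sin((1−f)δ)/sin δ ≈ 0.313, b = sin(fδ)/sin δ ≈ 0.769.
p = a·p₁ + b·p₂ ≈ (-0.380, 0.622, -0.685); φ = arcsin(p_z) ≈ -43.21°, λ = atan2(p_y, p_x) ≈ 121.40°.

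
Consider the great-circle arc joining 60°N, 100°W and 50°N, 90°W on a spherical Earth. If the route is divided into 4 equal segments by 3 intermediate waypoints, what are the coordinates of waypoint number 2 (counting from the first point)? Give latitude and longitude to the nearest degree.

≈ 55°N, 94°W

Convert each endpoint to a unit vector on the sphere (x = cos φ cos λ, y = cos φ sin λ, z = sin φ).
The central angle between the endpoints is δ = arccos(p₁·p₂) ≈ 0.201 rad (11.5°).
Interpolate at f = 2/4 with slerp weights a = sin((1−f)δ)/sin δ ≈ 0.503, b = sin(fδ)/sin δ ≈ 0.503.
p = a·p₁ + b·p₂ ≈ (-0.044, -0.570, 0.820); φ = arcsin(p_z) ≈ 55.10°, λ = atan2(p_y, p_x) ≈ -94.37°.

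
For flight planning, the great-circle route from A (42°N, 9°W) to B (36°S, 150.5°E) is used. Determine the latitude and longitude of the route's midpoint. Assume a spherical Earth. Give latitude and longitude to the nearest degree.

Convert each endpoint to a unit vector on the sphere (x = cos φ cos λ, y = cos φ sin λ, z = sin φ).
The central angle between the endpoints is δ = arccos(p₁·p₂) ≈ 2.845 rad (163.0°).
Interpolate at f = 1/2 with slerp weights a = sin((1−f)δ)/sin δ ≈ 3.388, b = sin(fδ)/sin δ ≈ 3.388.
p = a·p₁ + b·p₂ ≈ (0.101, 0.956, 0.276); φ = arcsin(p_z) ≈ 16.00°, λ = atan2(p_y, p_x) ≈ 83.96°.

≈ (16°N, 84°E)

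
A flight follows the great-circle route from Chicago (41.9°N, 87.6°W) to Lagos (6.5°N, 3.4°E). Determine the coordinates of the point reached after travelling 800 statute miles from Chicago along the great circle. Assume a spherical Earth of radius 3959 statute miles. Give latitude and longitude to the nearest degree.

The haversine formula gives a central angle δ ≈ 1.508 rad (86.4°) between the endpoints. The total great-circle distance is δ·R ≈ 1.508 × 3959 ≈ 5970 mi, so the target fraction is f = 800/5970 ≈ 0.134.
Interpolate at f ≈ 0.134 with slerp weights a = sin((1−f)δ)/sin δ ≈ 0.967, b = sin(fδ)/sin δ ≈ 0.201.
p = a·p₁ + b·p₂ ≈ (0.230, -0.707, 0.669); φ = arcsin(p_z) ≈ 41.96°, λ = atan2(p_y, p_x) ≈ -72.02°.

≈ (42°N, 72°W)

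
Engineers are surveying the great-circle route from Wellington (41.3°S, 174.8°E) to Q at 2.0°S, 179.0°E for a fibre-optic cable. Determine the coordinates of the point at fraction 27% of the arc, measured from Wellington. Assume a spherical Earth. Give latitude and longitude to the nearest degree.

Write both endpoints as unit vectors p₁, p₂ with components (cos φ cos λ, cos φ sin λ, sin φ).
The central angle between the endpoints is δ = arccos(p₁·p₂) ≈ 0.689 rad (39.5°).
Interpolate at f = 0.27 with slerp weights a = sin((1−f)δ)/sin δ ≈ 0.758, b = sin(fδ)/sin δ ≈ 0.291.
p = a·p₁ + b·p₂ ≈ (-0.858, 0.057, -0.511); φ = arcsin(p_z) ≈ -30.70°, λ = atan2(p_y, p_x) ≈ 176.22°.

≈ 31°S, 176°E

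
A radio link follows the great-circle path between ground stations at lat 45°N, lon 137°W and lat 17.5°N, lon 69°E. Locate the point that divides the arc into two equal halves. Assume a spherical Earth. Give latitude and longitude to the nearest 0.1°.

≈ lat 66.2°N, lon 113.3°E

Write both endpoints as unit vectors p₁, p₂ with components (cos φ cos λ, cos φ sin λ, sin φ).
The central angle between the endpoints is δ = arccos(p₁·p₂) ≈ 1.975 rad (113.2°).
Interpolate at f = 1/2 with slerp weights a = sin((1−f)δ)/sin δ ≈ 0.908, b = sin(fδ)/sin δ ≈ 0.908.
p = a·p₁ + b·p₂ ≈ (-0.159, 0.371, 0.915); φ = arcsin(p_z) ≈ 66.21°, λ = atan2(p_y, p_x) ≈ 113.25°.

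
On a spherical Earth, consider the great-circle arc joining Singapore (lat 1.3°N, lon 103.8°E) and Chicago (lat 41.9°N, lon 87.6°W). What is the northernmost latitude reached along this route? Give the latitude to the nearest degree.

The great circle lies in the plane with unit normal n̂ = (p₁ × p₂)/|p₁ × p₂|.
Here n̂_z ≈ +0.210; the vertex latitude is φ_max = arccos|n̂_z| ≈ 77.9°.

≈ 78°N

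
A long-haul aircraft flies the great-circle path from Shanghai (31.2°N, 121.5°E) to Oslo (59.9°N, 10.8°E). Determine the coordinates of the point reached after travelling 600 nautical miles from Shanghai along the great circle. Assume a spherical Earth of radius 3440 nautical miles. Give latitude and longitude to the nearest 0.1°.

Convert each endpoint to a unit vector on the sphere (x = cos φ cos λ, y = cos φ sin λ, z = sin φ).
The central angle between the endpoints is δ = arccos(p₁·p₂) ≈ 1.270 rad (72.8°). The total great-circle distance is δ·R ≈ 1.270 × 3440 ≈ 4368 nmi, so the target fraction is f = 600/4368 ≈ 0.137.
Interpolate at f ≈ 0.137 with slerp weights a = sin((1−f)δ)/sin δ ≈ 0.931, b = sin(fδ)/sin δ ≈ 0.182.
p = a·p₁ + b·p₂ ≈ (-0.327, 0.696, 0.639); φ = arcsin(p_z) ≈ 39.75°, λ = atan2(p_y, p_x) ≈ 115.13°.

≈ 39.8°N, 115.1°E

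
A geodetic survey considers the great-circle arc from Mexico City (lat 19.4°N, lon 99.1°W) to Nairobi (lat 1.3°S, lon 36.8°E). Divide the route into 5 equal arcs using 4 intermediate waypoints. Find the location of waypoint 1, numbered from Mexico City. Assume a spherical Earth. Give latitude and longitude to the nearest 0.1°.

≈ lat 25.0°N, lon 70.9°W

From cos δ = sin φ₁ sin φ₂ + cos φ₁ cos φ₂ cos Δλ, the central angle is δ ≈ 2.325 rad (133.2°).
Interpolate at f = 1/5 with slerp weights a = sin((1−f)δ)/sin δ ≈ 1.315, b = sin(fδ)/sin δ ≈ 0.615.
p = a·p₁ + b·p₂ ≈ (0.296, -0.856, 0.423); φ = arcsin(p_z) ≈ 25.02°, λ = atan2(p_y, p_x) ≈ -70.91°.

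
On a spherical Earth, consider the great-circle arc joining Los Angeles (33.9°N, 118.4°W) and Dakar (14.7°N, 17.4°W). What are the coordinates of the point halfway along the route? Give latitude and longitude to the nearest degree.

Write both endpoints as unit vectors p₁, p₂ with components (cos φ cos λ, cos φ sin λ, sin φ).
The central angle between the endpoints is δ = arccos(p₁·p₂) ≈ 1.582 rad (90.7°).
Interpolate at f = 1/2 with slerp weights a = sin((1−f)δ)/sin δ ≈ 0.711, b = sin(fδ)/sin δ ≈ 0.711.
p = a·p₁ + b·p₂ ≈ (0.376, -0.725, 0.577); φ = arcsin(p_z) ≈ 35.25°, λ = atan2(p_y, p_x) ≈ -62.61°.

≈ 35°N, 63°W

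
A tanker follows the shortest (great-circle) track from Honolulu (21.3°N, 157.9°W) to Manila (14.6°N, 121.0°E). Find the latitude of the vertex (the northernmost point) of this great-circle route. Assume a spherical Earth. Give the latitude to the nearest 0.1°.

The great circle lies in the plane with unit normal n̂ = (p₁ × p₂)/|p₁ × p₂|.
Here n̂_z ≈ -0.916; the vertex latitude is φ_max = arccos|n̂_z| ≈ 23.7°.
Check via Clairaut: cos φ_max = |cos φ₁| · sin C = cos(21.3°)·sin(79.3°) ≈ 0.916, again giving ≈ 23.7°.

≈ 23.7°N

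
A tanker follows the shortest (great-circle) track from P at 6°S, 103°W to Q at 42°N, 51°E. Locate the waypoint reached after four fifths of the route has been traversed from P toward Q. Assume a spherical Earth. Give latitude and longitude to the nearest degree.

≈ 59°N, 16°E

The haversine formula gives a central angle δ ≈ 2.395 rad (137.2°) between the endpoints.
Interpolate at f = 4/5 with slerp weights a = sin((1−f)δ)/sin δ ≈ 0.679, b = sin(fδ)/sin δ ≈ 1.386.
p = a·p₁ + b·p₂ ≈ (0.496, 0.142, 0.856); φ = arcsin(p_z) ≈ 58.91°, λ = atan2(p_y, p_x) ≈ 16.02°.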